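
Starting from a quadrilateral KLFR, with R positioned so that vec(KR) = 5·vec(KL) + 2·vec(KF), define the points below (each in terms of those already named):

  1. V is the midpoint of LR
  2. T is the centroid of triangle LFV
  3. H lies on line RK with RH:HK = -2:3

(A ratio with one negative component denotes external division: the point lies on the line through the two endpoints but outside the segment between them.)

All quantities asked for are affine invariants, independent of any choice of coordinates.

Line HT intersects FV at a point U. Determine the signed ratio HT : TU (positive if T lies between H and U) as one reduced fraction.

HT:TU = -16

Assign K = (0, 0), L = (1, 0), F = (0, 1), R = (5, 2) — the answer is frame-independent, so this choice is without loss of generality.
1. V is the midpoint of LR ⇒ V = (3, 1)
2. T is the centroid of triangle LFV ⇒ T = (4/3, 2/3)
3. H lies on line RK with RH:HK = -2:3 ⇒ H = (15, 6)
line HT meets FV at U = (35/16, 1)
T = H + t·(U−H) with t = 16/15, so HT:TU = 16/15:-1/15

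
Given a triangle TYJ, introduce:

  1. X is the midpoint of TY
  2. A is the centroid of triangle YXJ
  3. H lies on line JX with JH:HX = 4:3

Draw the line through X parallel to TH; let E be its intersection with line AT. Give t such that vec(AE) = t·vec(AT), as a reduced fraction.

Work in coordinates with T = (0, 0), Y = (1, 0), J = (0, 1).
1. X is the midpoint of TY ⇒ X = (1/2, 0)
2. A is the centroid of triangle YXJ ⇒ A = (1/2, 1/3)
3. H lies on line JX with JH:HX = 4:3 ⇒ H = (2/7, 3/7)
through X parallel to TH: direction (2/7, 3/7); meets AT at E = (9/10, 3/5)
E = A + t·(T−A) with t = -4/5

t = -4/5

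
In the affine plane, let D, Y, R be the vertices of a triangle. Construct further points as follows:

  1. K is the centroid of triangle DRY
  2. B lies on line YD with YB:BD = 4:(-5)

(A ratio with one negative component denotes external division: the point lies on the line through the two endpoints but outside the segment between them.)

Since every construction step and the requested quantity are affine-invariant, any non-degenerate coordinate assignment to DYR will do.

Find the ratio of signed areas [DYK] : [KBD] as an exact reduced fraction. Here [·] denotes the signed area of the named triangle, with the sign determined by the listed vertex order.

[DYK]:[KBD] = -1/5

Choose coordinates D = (0, 0), Y = (1, 0), R = (0, 1).
1. K is the centroid of triangle DRY ⇒ K = (1/3, 1/3)
2. B lies on line YD with YB:BD = 4:(-5) ⇒ B = (5, 0)
2·[DYK] = 1/3, 2·[KBD] = -5/3
[DYK]:[KBD] = 1/3:-5/3 = -1/5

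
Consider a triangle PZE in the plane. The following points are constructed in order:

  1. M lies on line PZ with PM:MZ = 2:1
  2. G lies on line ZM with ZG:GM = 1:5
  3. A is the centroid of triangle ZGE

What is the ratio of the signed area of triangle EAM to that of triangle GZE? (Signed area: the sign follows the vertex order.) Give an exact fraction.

Set P = (0, 0), Z = (1, 0), E = (0, 1); any affine frame gives the same invariant.
1. M lies on line PZ with PM:MZ = 2:1 ⇒ M = (2/3, 0)
2. G lies on line ZM with ZG:GM = 1:5 ⇒ G = (17/18, 0)
3. A is the centroid of triangle ZGE ⇒ A = (35/54, 1/3)
2·[EAM] = -11/54, 2·[GZE] = 1/18
[EAM]:[GZE] = -11/54:1/18 = -11/3

[EAM]:[GZE] = -11/3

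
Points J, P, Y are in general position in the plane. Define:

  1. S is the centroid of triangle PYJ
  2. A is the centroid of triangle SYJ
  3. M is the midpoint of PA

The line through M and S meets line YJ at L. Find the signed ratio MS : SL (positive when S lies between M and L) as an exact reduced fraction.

MS:SL = 2/3

Work in coordinates with J = (0, 0), P = (1, 0), Y = (0, 1).
1. S is the centroid of triangle PYJ ⇒ S = (1/3, 1/3)
2. A is the centroid of triangle SYJ ⇒ A = (1/9, 4/9)
3. M is the midpoint of PA ⇒ M = (5/9, 2/9)
line MS meets YJ at L = (0, 1/2)
S = M + t·(L−M) with t = 2/5, so MS:SL = 2/5:3/5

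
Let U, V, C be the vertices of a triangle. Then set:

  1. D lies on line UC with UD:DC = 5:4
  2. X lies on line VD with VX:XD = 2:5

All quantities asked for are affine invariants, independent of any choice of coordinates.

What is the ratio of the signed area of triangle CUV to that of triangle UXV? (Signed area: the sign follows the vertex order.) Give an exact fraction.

[CUV]:[UXV] = -63/10

Work in coordinates with U = (0, 0), V = (1, 0), C = (0, 1).
1. D lies on line UC with UD:DC = 5:4 ⇒ D = (0, 5/9)
2. X lies on line VD with VX:XD = 2:5 ⇒ X = (5/7, 10/63)
2·[CUV] = 1, 2·[UXV] = -10/63
[CUV]:[UXV] = 1:-10/63 = -63/10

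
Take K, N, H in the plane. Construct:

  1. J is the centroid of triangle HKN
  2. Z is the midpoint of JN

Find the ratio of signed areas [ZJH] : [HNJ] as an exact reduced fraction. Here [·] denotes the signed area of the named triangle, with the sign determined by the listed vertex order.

Assign K = (0, 0), N = (1, 0), H = (0, 1) — the answer is frame-independent, so this choice is without loss of generality.
1. J is the centroid of triangle HKN ⇒ J = (1/3, 1/3)
2. Z is the midpoint of JN ⇒ Z = (2/3, 1/6)
2·[ZJH] = -1/6, 2·[HNJ] = -1/3
[ZJH]:[HNJ] = -1/6:-1/3 = 1/2

[ZJH]:[HNJ] = 1/2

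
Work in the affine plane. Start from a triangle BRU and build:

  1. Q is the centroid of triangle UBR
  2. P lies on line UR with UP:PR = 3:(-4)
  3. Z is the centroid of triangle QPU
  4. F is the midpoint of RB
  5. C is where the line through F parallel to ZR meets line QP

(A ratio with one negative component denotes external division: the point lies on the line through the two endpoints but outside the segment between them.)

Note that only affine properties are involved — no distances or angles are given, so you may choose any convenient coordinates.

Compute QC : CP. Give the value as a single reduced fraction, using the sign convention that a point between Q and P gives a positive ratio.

QC:CP = -1/4

Work in coordinates with B = (0, 0), R = (1, 0), U = (0, 1).
1. Q is the centroid of triangle UBR ⇒ Q = (1/3, 1/3)
2. P lies on line UR with UP:PR = 3:(-4) ⇒ P = (-3, 4)
3. Z is the centroid of triangle QPU ⇒ Z = (-8/9, 16/9)
4. F is the midpoint of RB ⇒ F = (1/2, 0)
5. C is where the line through F parallel to ZR meets line QP ⇒ C = (13/9, -8/9)
C = Q + t·(P−Q) with t = -1/3, so QC:CP = t:(1−t) = -1/3:4/3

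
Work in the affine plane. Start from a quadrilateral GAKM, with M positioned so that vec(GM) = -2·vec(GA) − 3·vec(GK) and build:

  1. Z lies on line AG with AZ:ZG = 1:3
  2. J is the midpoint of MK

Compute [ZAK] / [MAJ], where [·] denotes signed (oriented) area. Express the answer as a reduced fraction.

[ZAK]:[MAJ] = 1/12

Assign G = (0, 0), A = (1, 0), K = (0, 1), M = (-2, -3) — the answer is frame-independent, so this choice is without loss of generality.
1. Z lies on line AG with AZ:ZG = 1:3 ⇒ Z = (3/4, 0)
2. J is the midpoint of MK ⇒ J = (-1, -1)
2·[ZAK] = 1/4, 2·[MAJ] = 3
[ZAK]:[MAJ] = 1/4:3 = 1/12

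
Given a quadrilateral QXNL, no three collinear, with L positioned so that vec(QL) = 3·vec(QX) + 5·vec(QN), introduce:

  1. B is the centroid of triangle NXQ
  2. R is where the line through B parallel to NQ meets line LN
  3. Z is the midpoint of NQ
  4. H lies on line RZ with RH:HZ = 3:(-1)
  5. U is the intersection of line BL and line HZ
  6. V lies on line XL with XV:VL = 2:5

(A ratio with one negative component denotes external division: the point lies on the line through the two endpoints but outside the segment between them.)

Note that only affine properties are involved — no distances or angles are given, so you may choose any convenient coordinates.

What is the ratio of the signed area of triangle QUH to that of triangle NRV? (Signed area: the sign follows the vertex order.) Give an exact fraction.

[QUH]:[NRV] = 123/260

Choose coordinates Q = (0, 0), X = (1, 0), N = (0, 1), L = (3, 5).
1. B is the centroid of triangle NXQ ⇒ B = (1/3, 1/3)
2. R is where the line through B parallel to NQ meets line LN ⇒ R = (1/3, 13/9)
3. Z is the midpoint of NQ ⇒ Z = (0, 1/2)
4. H lies on line RZ with RH:HZ = 3:(-1) ⇒ H = (-1/6, 1/36)
5. U is the intersection of line BL and line HZ ⇒ U = (-9/13, -19/13)
6. V lies on line XL with XV:VL = 2:5 ⇒ V = (11/7, 10/7)
2·[QUH] = -41/156, 2·[NRV] = -5/9
[QUH]:[NRV] = -41/156:-5/9 = 123/260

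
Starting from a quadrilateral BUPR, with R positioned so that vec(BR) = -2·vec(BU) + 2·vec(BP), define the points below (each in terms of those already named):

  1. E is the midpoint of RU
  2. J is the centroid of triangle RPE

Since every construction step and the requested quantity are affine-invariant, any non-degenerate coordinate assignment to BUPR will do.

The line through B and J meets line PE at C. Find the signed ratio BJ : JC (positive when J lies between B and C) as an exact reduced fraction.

Choose coordinates B = (0, 0), U = (1, 0), P = (0, 1), R = (-2, 2).
1. E is the midpoint of RU ⇒ E = (-1/2, 1)
2. J is the centroid of triangle RPE ⇒ J = (-5/6, 4/3)
line BJ meets PE at C = (-5/8, 1)
J = B + t·(C−B) with t = 4/3, so BJ:JC = 4/3:-1/3

BJ:JC = -4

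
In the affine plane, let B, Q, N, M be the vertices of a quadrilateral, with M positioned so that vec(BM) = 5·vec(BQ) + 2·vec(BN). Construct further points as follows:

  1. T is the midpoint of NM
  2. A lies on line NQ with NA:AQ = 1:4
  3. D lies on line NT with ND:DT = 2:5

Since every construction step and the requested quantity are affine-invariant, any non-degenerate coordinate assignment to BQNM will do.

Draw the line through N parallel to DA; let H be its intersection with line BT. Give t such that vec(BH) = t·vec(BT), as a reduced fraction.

t = -6

Set B = (0, 0), Q = (1, 0), N = (0, 1), M = (5, 2); any affine frame gives the same invariant.
1. T is the midpoint of NM ⇒ T = (5/2, 3/2)
2. A lies on line NQ with NA:AQ = 1:4 ⇒ A = (1/5, 4/5)
3. D lies on line NT with ND:DT = 2:5 ⇒ D = (5/7, 8/7)
through N parallel to DA: direction (-18/35, -12/35); meets BT at H = (-15, -9)
H = B + t·(T−B) with t = -6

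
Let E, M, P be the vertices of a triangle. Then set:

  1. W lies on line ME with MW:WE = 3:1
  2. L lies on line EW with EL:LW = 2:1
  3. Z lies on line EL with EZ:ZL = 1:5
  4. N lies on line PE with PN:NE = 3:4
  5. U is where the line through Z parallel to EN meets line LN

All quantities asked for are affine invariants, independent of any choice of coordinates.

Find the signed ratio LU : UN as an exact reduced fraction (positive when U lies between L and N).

LU:UN = 5

Choose coordinates E = (0, 0), M = (1, 0), P = (0, 1).
1. W lies on line ME with MW:WE = 3:1 ⇒ W = (1/4, 0)
2. L lies on line EW with EL:LW = 2:1 ⇒ L = (1/6, 0)
3. Z lies on line EL with EZ:ZL = 1:5 ⇒ Z = (1/36, 0)
4. N lies on line PE with PN:NE = 3:4 ⇒ N = (0, 4/7)
5. U is where the line through Z parallel to EN meets line LN ⇒ U = (1/36, 10/21)
U = L + t·(N−L) with t = 5/6, so LU:UN = t:(1−t) = 5/6:1/6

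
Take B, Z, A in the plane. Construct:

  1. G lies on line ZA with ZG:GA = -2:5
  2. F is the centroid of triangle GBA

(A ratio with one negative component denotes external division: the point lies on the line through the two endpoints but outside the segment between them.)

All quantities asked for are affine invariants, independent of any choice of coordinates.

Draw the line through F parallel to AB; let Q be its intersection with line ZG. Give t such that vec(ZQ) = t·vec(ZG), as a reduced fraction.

Assign B = (0, 0), Z = (1, 0), A = (0, 1) — the answer is frame-independent, so this choice is without loss of generality.
1. G lies on line ZA with ZG:GA = -2:5 ⇒ G = (5/3, -2/3)
2. F is the centroid of triangle GBA ⇒ F = (5/9, 1/9)
through F parallel to AB: direction (0, -1); meets ZG at Q = (5/9, 4/9)
Q = Z + t·(G−Z) with t = -2/3

t = -2/3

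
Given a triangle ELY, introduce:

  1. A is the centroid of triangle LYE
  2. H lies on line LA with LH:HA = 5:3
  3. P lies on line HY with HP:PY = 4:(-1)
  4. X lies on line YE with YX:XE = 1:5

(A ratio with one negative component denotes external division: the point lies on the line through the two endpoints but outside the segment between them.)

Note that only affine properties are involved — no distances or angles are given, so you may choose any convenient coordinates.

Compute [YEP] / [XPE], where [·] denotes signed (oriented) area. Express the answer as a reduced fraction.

[YEP]:[XPE] = -6/5

Work in coordinates with E = (0, 0), L = (1, 0), Y = (0, 1).
1. A is the centroid of triangle LYE ⇒ A = (1/3, 1/3)
2. H lies on line LA with LH:HA = 5:3 ⇒ H = (7/12, 5/24)
3. P lies on line HY with HP:PY = 4:(-1) ⇒ P = (-7/36, 91/72)
4. X lies on line YE with YX:XE = 1:5 ⇒ X = (0, 5/6)
2·[YEP] = -7/36, 2·[XPE] = 35/216
[YEP]:[XPE] = -7/36:35/216 = -6/5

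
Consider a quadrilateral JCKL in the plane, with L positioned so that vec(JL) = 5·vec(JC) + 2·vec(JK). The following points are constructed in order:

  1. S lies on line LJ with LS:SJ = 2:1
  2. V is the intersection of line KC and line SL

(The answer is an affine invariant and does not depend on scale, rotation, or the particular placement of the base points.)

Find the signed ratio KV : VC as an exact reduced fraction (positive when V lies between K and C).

KV:VC = 5/2

Assign J = (0, 0), C = (1, 0), K = (0, 1), L = (5, 2) — the answer is frame-independent, so this choice is without loss of generality.
1. S lies on line LJ with LS:SJ = 2:1 ⇒ S = (5/3, 2/3)
2. V is the intersection of line KC and line SL ⇒ V = (5/7, 2/7)
V = K + t·(C−K) with t = 5/7, so KV:VC = t:(1−t) = 5/7:2/7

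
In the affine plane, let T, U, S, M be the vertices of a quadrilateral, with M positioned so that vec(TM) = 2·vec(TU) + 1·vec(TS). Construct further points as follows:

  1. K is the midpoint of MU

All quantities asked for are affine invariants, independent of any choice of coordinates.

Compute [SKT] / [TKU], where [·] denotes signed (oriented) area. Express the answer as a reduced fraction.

[SKT]:[TKU] = 3

Assign T = (0, 0), U = (1, 0), S = (0, 1), M = (2, 1) — the answer is frame-independent, so this choice is without loss of generality.
1. K is the midpoint of MU ⇒ K = (3/2, 1/2)
2·[SKT] = -3/2, 2·[TKU] = -1/2
[SKT]:[TKU] = -3/2:-1/2 = 3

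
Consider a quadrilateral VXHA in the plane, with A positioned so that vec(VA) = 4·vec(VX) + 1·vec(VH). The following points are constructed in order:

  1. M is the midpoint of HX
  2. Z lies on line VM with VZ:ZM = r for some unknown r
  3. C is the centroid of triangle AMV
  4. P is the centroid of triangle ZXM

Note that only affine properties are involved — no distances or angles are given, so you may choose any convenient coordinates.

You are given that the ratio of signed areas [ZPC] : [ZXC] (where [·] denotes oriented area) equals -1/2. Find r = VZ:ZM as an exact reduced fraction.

Work in coordinates with V = (0, 0), X = (1, 0), H = (0, 1), A = (4, 1).
1. M is the midpoint of HX ⇒ M = (1/2, 1/2)
2. With VZ:ZM = r, write λ = r/(r+1) so Z = V + λ·(M−V); Z is affine-linear in λ
3. C is the centroid of triangle AMV ⇒ C = (3/2, 1/2)
4. P is the centroid of triangle ZXM ⇒ P is an affine combination of earlier points and hence also affine-linear in λ
Every point depending on Z is an affine combination of Z and λ-independent points, so each such coordinate is linear in λ; the λ² term in each signed area is a multiple of (M−V)×(M−V) = 0, so 2·[ZPC] and 2·[ZXC] are each linear in λ. Evaluating at λ=0 and λ=1:
  2·[ZPC] = 1/6·λ,   2·[ZXC] = 1/2
So [ZPC]:[ZXC] = (1/6·λ) / (1/2). Setting this equal to -1/2:
  1/6·λ = -1/2·(1/2)  ⇒  λ = -3/2
Then r = λ/(1−λ) = (-3/2)/(5/2) = -3/5. Check: with r = -3/5, Z = (-3/4, -3/4) and [ZPC]:[ZXC] = -1/2 as required.

r = -3/5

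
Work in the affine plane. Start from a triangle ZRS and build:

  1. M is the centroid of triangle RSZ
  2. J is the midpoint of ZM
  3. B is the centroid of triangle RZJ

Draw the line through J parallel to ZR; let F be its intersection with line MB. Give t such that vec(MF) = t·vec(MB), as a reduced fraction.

Assign Z = (0, 0), R = (1, 0), S = (0, 1) — the answer is frame-independent, so this choice is without loss of generality.
1. M is the centroid of triangle RSZ ⇒ M = (1/3, 1/3)
2. J is the midpoint of ZM ⇒ J = (1/6, 1/6)
3. B is the centroid of triangle RZJ ⇒ B = (7/18, 1/18)
through J parallel to ZR: direction (1, 0); meets MB at F = (11/30, 1/6)
F = M + t·(B−M) with t = 3/5

t = 3/5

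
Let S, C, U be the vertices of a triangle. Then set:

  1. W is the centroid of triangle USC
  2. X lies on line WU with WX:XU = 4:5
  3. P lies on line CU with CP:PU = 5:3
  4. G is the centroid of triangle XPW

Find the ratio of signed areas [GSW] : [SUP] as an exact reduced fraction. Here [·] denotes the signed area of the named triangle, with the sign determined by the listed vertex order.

[GSW]:[SUP] = -50/243

Work in coordinates with S = (0, 0), C = (1, 0), U = (0, 1).
1. W is the centroid of triangle USC ⇒ W = (1/3, 1/3)
2. X lies on line WU with WX:XU = 4:5 ⇒ X = (5/27, 17/27)
3. P lies on line CU with CP:PU = 5:3 ⇒ P = (3/8, 5/8)
4. G is the centroid of triangle XPW ⇒ G = (193/648, 343/648)
2·[GSW] = 25/324, 2·[SUP] = -3/8
[GSW]:[SUP] = 25/324:-3/8 = -50/243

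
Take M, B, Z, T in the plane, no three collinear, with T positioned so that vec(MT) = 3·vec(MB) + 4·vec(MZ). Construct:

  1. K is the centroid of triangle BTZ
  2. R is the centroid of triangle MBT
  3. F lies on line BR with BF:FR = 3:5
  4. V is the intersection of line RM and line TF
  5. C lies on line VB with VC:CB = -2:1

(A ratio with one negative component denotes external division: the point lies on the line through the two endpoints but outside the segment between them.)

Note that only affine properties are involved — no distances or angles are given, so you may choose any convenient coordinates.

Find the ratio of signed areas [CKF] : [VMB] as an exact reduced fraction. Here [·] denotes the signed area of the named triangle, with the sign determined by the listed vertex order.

Assign M = (0, 0), B = (1, 0), Z = (0, 1), T = (3, 4) — the answer is frame-independent, so this choice is without loss of generality.
1. K is the centroid of triangle BTZ ⇒ K = (4/3, 5/3)
2. R is the centroid of triangle MBT ⇒ R = (4/3, 4/3)
3. F lies on line BR with BF:FR = 3:5 ⇒ F = (9/8, 1/2)
4. V is the intersection of line RM and line TF ⇒ V = (24/13, 24/13)
5. C lies on line VB with VC:CB = -2:1 ⇒ C = (2/13, -24/13)
2·[CKF] = -67/104, 2·[VMB] = 24/13
[CKF]:[VMB] = -67/104:24/13 = -67/192

[CKF]:[VMB] = -67/192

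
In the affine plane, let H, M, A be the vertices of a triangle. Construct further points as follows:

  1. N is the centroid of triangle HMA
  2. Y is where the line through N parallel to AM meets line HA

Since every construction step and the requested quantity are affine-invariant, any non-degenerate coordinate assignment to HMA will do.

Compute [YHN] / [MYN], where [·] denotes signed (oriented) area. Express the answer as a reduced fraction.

Work in coordinates with H = (0, 0), M = (1, 0), A = (0, 1).
1. N is the centroid of triangle HMA ⇒ N = (1/3, 1/3)
2. Y is where the line through N parallel to AM meets line HA ⇒ Y = (0, 2/3)
2·[YHN] = 2/9, 2·[MYN] = 1/9
[YHN]:[MYN] = 2/9:1/9 = 2

[YHN]:[MYN] = 2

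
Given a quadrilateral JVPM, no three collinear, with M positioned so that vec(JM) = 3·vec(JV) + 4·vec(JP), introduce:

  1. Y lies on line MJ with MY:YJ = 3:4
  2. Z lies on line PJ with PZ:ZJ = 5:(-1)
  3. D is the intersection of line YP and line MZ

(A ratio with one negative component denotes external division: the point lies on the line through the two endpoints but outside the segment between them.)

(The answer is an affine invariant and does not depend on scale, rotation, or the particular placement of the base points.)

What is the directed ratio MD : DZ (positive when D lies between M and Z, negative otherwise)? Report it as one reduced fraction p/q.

Work in coordinates with J = (0, 0), V = (1, 0), P = (0, 1), M = (3, 4).
1. Y lies on line MJ with MY:YJ = 3:4 ⇒ Y = (12/7, 16/7)
2. Z lies on line PJ with PZ:ZJ = 5:(-1) ⇒ Z = (0, -1/4)
3. D is the intersection of line YP and line MZ ⇒ D = (15/8, 77/32)
D = M + t·(Z−M) with t = 3/8, so MD:DZ = t:(1−t) = 3/8:5/8

MD:DZ = 3/5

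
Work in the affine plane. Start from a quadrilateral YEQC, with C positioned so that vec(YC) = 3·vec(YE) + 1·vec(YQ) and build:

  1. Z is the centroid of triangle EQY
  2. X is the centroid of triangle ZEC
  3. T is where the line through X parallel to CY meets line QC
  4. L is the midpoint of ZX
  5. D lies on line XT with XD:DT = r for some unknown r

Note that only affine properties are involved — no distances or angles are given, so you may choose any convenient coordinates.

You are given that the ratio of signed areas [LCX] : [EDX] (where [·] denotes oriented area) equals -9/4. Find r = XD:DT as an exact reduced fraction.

Work in coordinates with Y = (0, 0), E = (1, 0), Q = (0, 1), C = (3, 1).
1. Z is the centroid of triangle EQY ⇒ Z = (1/3, 1/3)
2. X is the centroid of triangle ZEC ⇒ X = (13/9, 4/9)
3. T is where the line through X parallel to CY meets line QC ⇒ T = (28/9, 1)
4. L is the midpoint of ZX ⇒ L = (8/9, 7/18)
5. With XD:DT = r, write λ = r/(r+1) so D = X + λ·(T−X); D is affine-linear in λ
Every point depending on D is an affine combination of D and λ-independent points, so each such coordinate is linear in λ; the λ² term in each signed area is a multiple of (T−X)×(T−X) = 0, so 2·[LCX] and 2·[EDX] are each linear in λ. Evaluating at λ=0 and λ=1:
  2·[LCX] = -2/9,   2·[EDX] = 40/81·λ
So [LCX]:[EDX] = (-2/9) / (40/81·λ). Setting this equal to -9/4:
  -2/9 = -9/4·(40/81·λ)  ⇒  λ = 1/5
Then r = λ/(1−λ) = (1/5)/(4/5) = 1/4. Check: with r = 1/4, D = (16/9, 5/9) and [LCX]:[EDX] = -9/4 as required.

r = 1/4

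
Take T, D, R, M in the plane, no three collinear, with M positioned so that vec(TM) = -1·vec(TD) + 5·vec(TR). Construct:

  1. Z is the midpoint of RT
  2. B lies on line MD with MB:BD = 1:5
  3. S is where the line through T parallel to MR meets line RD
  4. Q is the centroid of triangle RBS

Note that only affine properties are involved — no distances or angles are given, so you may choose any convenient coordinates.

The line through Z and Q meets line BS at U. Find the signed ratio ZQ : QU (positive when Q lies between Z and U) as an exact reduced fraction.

Choose coordinates T = (0, 0), D = (1, 0), R = (0, 1), M = (-1, 5).
1. Z is the midpoint of RT ⇒ Z = (0, 1/2)
2. B lies on line MD with MB:BD = 1:5 ⇒ B = (-2/3, 25/6)
3. S is where the line through T parallel to MR meets line RD ⇒ S = (-1/3, 4/3)
4. Q is the centroid of triangle RBS ⇒ Q = (-1/3, 13/6)
line ZQ meets BS at U = (-4/7, 47/14)
Q = Z + t·(U−Z) with t = 7/12, so ZQ:QU = 7/12:5/12

ZQ:QU = 7/5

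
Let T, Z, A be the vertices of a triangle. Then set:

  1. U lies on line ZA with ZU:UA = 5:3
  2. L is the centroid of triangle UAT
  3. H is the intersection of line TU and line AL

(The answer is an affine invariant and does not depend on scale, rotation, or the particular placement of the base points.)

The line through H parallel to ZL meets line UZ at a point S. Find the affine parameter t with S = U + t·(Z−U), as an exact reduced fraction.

t = 9/5

Set T = (0, 0), Z = (1, 0), A = (0, 1); any affine frame gives the same invariant.
1. U lies on line ZA with ZU:UA = 5:3 ⇒ U = (3/8, 5/8)
2. L is the centroid of triangle UAT ⇒ L = (1/8, 13/24)
3. H is the intersection of line TU and line AL ⇒ H = (3/16, 5/16)
through H parallel to ZL: direction (-7/8, 13/24); meets UZ at S = (3/2, -1/2)
S = U + t·(Z−U) with t = 9/5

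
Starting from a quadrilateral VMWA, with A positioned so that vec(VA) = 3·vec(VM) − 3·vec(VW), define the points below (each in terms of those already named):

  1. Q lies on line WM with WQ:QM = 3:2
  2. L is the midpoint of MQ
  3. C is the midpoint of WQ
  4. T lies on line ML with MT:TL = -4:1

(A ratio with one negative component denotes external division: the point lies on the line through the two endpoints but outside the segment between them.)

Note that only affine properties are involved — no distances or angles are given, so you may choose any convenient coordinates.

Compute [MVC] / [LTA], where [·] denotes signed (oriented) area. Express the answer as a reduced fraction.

Choose coordinates V = (0, 0), M = (1, 0), W = (0, 1), A = (3, -3).
1. Q lies on line WM with WQ:QM = 3:2 ⇒ Q = (3/5, 2/5)
2. L is the midpoint of MQ ⇒ L = (4/5, 1/5)
3. C is the midpoint of WQ ⇒ C = (3/10, 7/10)
4. T lies on line ML with MT:TL = -4:1 ⇒ T = (11/15, 4/15)
2·[MVC] = -7/10, 2·[LTA] = 1/15
[MVC]:[LTA] = -7/10:1/15 = -21/2

[MVC]:[LTA] = -21/2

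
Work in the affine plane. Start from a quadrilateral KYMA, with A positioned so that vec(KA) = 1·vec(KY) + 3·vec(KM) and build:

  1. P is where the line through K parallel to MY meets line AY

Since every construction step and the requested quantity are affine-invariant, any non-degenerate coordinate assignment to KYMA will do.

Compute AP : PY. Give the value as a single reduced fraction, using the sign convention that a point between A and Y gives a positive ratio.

Choose coordinates K = (0, 0), Y = (1, 0), M = (0, 1), A = (1, 3).
1. P is where the line through K parallel to MY meets line AY ⇒ P = (1, -1)
P = A + t·(Y−A) with t = 4/3, so AP:PY = t:(1−t) = 4/3:-1/3

AP:PY = -4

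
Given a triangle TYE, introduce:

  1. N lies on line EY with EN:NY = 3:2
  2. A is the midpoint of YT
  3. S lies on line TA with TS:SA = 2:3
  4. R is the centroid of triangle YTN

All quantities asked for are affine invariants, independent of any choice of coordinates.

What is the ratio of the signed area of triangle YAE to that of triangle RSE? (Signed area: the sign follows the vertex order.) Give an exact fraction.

[YAE]:[RSE] = 25/18

Assign T = (0, 0), Y = (1, 0), E = (0, 1) — the answer is frame-independent, so this choice is without loss of generality.
1. N lies on line EY with EN:NY = 3:2 ⇒ N = (3/5, 2/5)
2. A is the midpoint of YT ⇒ A = (1/2, 0)
3. S lies on line TA with TS:SA = 2:3 ⇒ S = (1/5, 0)
4. R is the centroid of triangle YTN ⇒ R = (8/15, 2/15)
2·[YAE] = -1/2, 2·[RSE] = -9/25
[YAE]:[RSE] = -1/2:-9/25 = 25/18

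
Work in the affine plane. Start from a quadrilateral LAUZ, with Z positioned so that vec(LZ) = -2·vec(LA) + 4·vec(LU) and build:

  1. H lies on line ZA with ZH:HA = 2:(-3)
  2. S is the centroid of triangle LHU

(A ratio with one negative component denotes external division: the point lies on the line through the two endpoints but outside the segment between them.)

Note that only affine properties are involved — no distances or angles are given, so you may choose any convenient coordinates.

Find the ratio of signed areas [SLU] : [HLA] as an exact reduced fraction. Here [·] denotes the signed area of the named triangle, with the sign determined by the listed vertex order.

[SLU]:[HLA] = 2/9

Work in coordinates with L = (0, 0), A = (1, 0), U = (0, 1), Z = (-2, 4).
1. H lies on line ZA with ZH:HA = 2:(-3) ⇒ H = (-8, 12)
2. S is the centroid of triangle LHU ⇒ S = (-8/3, 13/3)
2·[SLU] = 8/3, 2·[HLA] = 12
[SLU]:[HLA] = 8/3:12 = 2/9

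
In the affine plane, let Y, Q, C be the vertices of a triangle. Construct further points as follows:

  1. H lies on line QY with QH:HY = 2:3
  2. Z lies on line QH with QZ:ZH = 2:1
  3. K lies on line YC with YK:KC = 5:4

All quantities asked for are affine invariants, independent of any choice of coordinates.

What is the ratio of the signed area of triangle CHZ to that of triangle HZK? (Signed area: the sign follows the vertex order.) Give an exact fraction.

Set Y = (0, 0), Q = (1, 0), C = (0, 1); any affine frame gives the same invariant.
1. H lies on line QY with QH:HY = 2:3 ⇒ H = (3/5, 0)
2. Z lies on line QH with QZ:ZH = 2:1 ⇒ Z = (11/15, 0)
3. K lies on line YC with YK:KC = 5:4 ⇒ K = (0, 5/9)
2·[CHZ] = 2/15, 2·[HZK] = 2/27
[CHZ]:[HZK] = 2/15:2/27 = 9/5

[CHZ]:[HZK] = 9/5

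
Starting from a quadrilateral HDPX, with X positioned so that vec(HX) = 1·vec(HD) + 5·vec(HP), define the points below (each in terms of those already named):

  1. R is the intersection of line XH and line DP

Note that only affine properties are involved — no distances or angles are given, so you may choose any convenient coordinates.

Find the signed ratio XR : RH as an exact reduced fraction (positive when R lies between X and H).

Set H = (0, 0), D = (1, 0), P = (0, 1), X = (1, 5); any affine frame gives the same invariant.
1. R is the intersection of line XH and line DP ⇒ R = (1/6, 5/6)
R = X + t·(H−X) with t = 5/6, so XR:RH = t:(1−t) = 5/6:1/6

XR:RH = 5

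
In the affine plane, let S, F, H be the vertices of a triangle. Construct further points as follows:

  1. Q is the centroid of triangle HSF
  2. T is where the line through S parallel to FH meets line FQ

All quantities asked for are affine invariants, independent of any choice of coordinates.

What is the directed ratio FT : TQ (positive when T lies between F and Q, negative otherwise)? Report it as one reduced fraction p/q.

FT:TQ = -3/2

Choose coordinates S = (0, 0), F = (1, 0), H = (0, 1).
1. Q is the centroid of triangle HSF ⇒ Q = (1/3, 1/3)
2. T is where the line through S parallel to FH meets line FQ ⇒ T = (-1, 1)
T = F + t·(Q−F) with t = 3, so FT:TQ = t:(1−t) = 3:-2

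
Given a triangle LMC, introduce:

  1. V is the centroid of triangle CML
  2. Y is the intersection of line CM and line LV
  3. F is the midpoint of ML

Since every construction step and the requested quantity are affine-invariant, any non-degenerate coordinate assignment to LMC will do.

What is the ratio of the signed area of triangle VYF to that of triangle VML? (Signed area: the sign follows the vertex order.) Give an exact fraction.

[VYF]:[VML] = 1/4

Assign L = (0, 0), M = (1, 0), C = (0, 1) — the answer is frame-independent, so this choice is without loss of generality.
1. V is the centroid of triangle CML ⇒ V = (1/3, 1/3)
2. Y is the intersection of line CM and line LV ⇒ Y = (1/2, 1/2)
3. F is the midpoint of ML ⇒ F = (1/2, 0)
2·[VYF] = -1/12, 2·[VML] = -1/3
[VYF]:[VML] = -1/12:-1/3 = 1/4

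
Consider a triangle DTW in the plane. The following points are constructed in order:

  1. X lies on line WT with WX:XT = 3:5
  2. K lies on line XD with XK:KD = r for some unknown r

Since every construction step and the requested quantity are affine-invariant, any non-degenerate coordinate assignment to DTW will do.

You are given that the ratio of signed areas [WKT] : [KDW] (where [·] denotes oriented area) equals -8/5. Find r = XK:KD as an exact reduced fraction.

r = 3/5

Assign D = (0, 0), T = (1, 0), W = (0, 1) — the answer is frame-independent, so this choice is without loss of generality.
1. X lies on line WT with WX:XT = 3:5 ⇒ X = (3/8, 5/8)
2. With XK:KD = r, write λ = r/(r+1) so K = X + λ·(D−X); K is affine-linear in λ
Every point depending on K is an affine combination of K and λ-independent points, so each such coordinate is linear in λ; the λ² term in each signed area is a multiple of (D−X)×(D−X) = 0, so 2·[WKT] and 2·[KDW] are each linear in λ. Evaluating at λ=0 and λ=1:
  2·[WKT] = λ,   2·[KDW] = 3/8·λ − 3/8
So [WKT]:[KDW] = (λ) / (3/8·λ − 3/8). Setting this equal to -8/5:
  λ = -8/5·(3/8·λ − 3/8)  ⇒  λ = 3/8
Then r = λ/(1−λ) = (3/8)/(5/8) = 3/5. Check: with r = 3/5, K = (15/64, 25/64) and [WKT]:[KDW] = -8/5 as required.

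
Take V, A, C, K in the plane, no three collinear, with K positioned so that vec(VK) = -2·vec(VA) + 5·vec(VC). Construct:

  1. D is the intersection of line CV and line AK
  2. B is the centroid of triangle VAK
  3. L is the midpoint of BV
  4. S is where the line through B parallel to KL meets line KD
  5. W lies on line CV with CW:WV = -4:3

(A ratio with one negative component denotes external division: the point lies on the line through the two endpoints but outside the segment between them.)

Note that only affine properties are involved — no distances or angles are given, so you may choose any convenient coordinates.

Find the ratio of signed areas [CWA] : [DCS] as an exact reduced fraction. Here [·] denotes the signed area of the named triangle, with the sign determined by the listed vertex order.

[CWA]:[DCS] = -24/5

Choose coordinates V = (0, 0), A = (1, 0), C = (0, 1), K = (-2, 5).
1. D is the intersection of line CV and line AK ⇒ D = (0, 5/3)
2. B is the centroid of triangle VAK ⇒ B = (-1/3, 5/3)
3. L is the midpoint of BV ⇒ L = (-1/6, 5/6)
4. S is where the line through B parallel to KL meets line KD ⇒ S = (-5/4, 15/4)
5. W lies on line CV with CW:WV = -4:3 ⇒ W = (0, -3)
2·[CWA] = 4, 2·[DCS] = -5/6
[CWA]:[DCS] = 4:-5/6 = -24/5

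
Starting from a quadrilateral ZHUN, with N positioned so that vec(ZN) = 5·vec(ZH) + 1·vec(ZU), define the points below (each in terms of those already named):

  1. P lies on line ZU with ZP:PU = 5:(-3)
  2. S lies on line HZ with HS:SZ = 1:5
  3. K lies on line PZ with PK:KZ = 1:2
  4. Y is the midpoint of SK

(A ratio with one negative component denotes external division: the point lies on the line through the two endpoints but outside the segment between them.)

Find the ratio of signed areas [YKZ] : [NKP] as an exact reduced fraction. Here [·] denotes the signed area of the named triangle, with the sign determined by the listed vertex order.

[YKZ]:[NKP] = -1/6

Choose coordinates Z = (0, 0), H = (1, 0), U = (0, 1), N = (5, 1).
1. P lies on line ZU with ZP:PU = 5:(-3) ⇒ P = (0, 5/2)
2. S lies on line HZ with HS:SZ = 1:5 ⇒ S = (5/6, 0)
3. K lies on line PZ with PK:KZ = 1:2 ⇒ K = (0, 5/3)
4. Y is the midpoint of SK ⇒ Y = (5/12, 5/6)
2·[YKZ] = 25/36, 2·[NKP] = -25/6
[YKZ]:[NKP] = 25/36:-25/6 = -1/6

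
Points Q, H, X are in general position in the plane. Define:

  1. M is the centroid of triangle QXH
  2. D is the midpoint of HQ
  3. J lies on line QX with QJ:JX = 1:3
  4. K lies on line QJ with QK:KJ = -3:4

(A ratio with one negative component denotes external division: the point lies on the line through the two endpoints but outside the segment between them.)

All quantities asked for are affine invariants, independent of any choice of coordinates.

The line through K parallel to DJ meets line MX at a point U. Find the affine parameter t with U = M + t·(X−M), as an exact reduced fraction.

Work in coordinates with Q = (0, 0), H = (1, 0), X = (0, 1).
1. M is the centroid of triangle QXH ⇒ M = (1/3, 1/3)
2. D is the midpoint of HQ ⇒ D = (1/2, 0)
3. J lies on line QX with QJ:JX = 1:3 ⇒ J = (0, 1/4)
4. K lies on line QJ with QK:KJ = -3:4 ⇒ K = (0, -3/4)
through K parallel to DJ: direction (-1/2, 1/4); meets MX at U = (7/6, -4/3)
U = M + t·(X−M) with t = -5/2

t = -5/2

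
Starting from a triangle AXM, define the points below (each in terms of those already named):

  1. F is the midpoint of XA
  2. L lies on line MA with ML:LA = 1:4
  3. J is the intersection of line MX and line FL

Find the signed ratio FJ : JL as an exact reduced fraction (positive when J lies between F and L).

Work in coordinates with A = (0, 0), X = (1, 0), M = (0, 1).
1. F is the midpoint of XA ⇒ F = (1/2, 0)
2. L lies on line MA with ML:LA = 1:4 ⇒ L = (0, 4/5)
3. J is the intersection of line MX and line FL ⇒ J = (-1/3, 4/3)
J = F + t·(L−F) with t = 5/3, so FJ:JL = t:(1−t) = 5/3:-2/3

FJ:JL = -5/2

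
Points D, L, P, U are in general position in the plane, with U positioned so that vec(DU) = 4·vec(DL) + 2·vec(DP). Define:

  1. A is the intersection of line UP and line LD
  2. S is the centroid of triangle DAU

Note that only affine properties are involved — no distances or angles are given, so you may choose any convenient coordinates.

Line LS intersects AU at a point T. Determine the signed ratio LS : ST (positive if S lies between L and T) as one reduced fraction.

LS:ST = 11/4

Work in coordinates with D = (0, 0), L = (1, 0), P = (0, 1), U = (4, 2).
1. A is the intersection of line UP and line LD ⇒ A = (-4, 0)
2. S is the centroid of triangle DAU ⇒ S = (0, 2/3)
line LS meets AU at T = (-4/11, 10/11)
S = L + t·(T−L) with t = 11/15, so LS:ST = 11/15:4/15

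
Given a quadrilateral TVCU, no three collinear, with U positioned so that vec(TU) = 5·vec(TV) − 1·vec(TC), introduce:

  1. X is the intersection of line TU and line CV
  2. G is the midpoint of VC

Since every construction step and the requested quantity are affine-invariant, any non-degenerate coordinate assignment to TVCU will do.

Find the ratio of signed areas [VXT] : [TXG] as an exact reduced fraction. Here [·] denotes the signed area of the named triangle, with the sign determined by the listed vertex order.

Assign T = (0, 0), V = (1, 0), C = (0, 1), U = (5, -1) — the answer is frame-independent, so this choice is without loss of generality.
1. X is the intersection of line TU and line CV ⇒ X = (5/4, -1/4)
2. G is the midpoint of VC ⇒ G = (1/2, 1/2)
2·[VXT] = -1/4, 2·[TXG] = 3/4
[VXT]:[TXG] = -1/4:3/4 = -1/3

[VXT]:[TXG] = -1/3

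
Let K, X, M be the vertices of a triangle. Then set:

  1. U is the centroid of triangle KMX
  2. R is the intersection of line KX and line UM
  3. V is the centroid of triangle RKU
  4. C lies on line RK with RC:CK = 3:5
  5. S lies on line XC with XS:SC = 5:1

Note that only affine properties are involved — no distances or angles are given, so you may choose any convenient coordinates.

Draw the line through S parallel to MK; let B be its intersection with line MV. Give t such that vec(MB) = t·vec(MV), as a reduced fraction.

t = 123/80

Set K = (0, 0), X = (1, 0), M = (0, 1); any affine frame gives the same invariant.
1. U is the centroid of triangle KMX ⇒ U = (1/3, 1/3)
2. R is the intersection of line KX and line UM ⇒ R = (1/2, 0)
3. V is the centroid of triangle RKU ⇒ V = (5/18, 1/9)
4. C lies on line RK with RC:CK = 3:5 ⇒ C = (5/16, 0)
5. S lies on line XC with XS:SC = 5:1 ⇒ S = (41/96, 0)
through S parallel to MK: direction (0, -1); meets MV at B = (41/96, -11/30)
B = M + t·(V−M) with t = 123/80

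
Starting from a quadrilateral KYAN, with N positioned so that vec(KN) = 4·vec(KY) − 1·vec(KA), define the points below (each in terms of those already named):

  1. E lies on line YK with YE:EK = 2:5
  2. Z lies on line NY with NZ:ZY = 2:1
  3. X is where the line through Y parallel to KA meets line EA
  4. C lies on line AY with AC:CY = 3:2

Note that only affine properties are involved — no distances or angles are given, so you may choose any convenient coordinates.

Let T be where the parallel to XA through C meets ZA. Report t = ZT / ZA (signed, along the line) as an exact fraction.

Set K = (0, 0), Y = (1, 0), A = (0, 1), N = (4, -1); any affine frame gives the same invariant.
1. E lies on line YK with YE:EK = 2:5 ⇒ E = (5/7, 0)
2. Z lies on line NY with NZ:ZY = 2:1 ⇒ Z = (2, -1/3)
3. X is where the line through Y parallel to KA meets line EA ⇒ X = (1, -2/5)
4. C lies on line AY with AC:CY = 3:2 ⇒ C = (3/5, 2/5)
through C parallel to XA: direction (-1, 7/5); meets ZA at T = (18/55, 43/55)
T = Z + t·(A−Z) with t = 46/55

t = 46/55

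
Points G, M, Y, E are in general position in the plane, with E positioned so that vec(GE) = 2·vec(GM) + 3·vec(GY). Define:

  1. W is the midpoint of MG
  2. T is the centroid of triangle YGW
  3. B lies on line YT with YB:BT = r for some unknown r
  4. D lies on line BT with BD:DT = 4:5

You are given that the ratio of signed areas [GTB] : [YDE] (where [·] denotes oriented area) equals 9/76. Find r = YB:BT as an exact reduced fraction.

r = 2/5

Assign G = (0, 0), M = (1, 0), Y = (0, 1), E = (2, 3) — the answer is frame-independent, so this choice is without loss of generality.
1. W is the midpoint of MG ⇒ W = (1/2, 0)
2. T is the centroid of triangle YGW ⇒ T = (1/6, 1/3)
3. With YB:BT = r, write λ = r/(r+1) so B = Y + λ·(T−Y); B is affine-linear in λ
4. D lies on line BT with BD:DT = 4:5 ⇒ D is an affine combination of earlier points and hence also affine-linear in λ
Every point depending on B is an affine combination of B and λ-independent points, so each such coordinate is linear in λ; the λ² term in each signed area is a multiple of (T−Y)×(T−Y) = 0, so 2·[GTB] and 2·[YDE] are each linear in λ. Evaluating at λ=0 and λ=1:
  2·[GTB] = -1/6·λ + 1/6,   2·[YDE] = 25/27·λ + 20/27
So [GTB]:[YDE] = (-1/6·λ + 1/6) / (25/27·λ + 20/27). Setting this equal to 9/76:
  -1/6·λ + 1/6 = 9/76·(25/27·λ + 20/27)  ⇒  λ = 2/7
Then r = λ/(1−λ) = (2/7)/(5/7) = 2/5. Check: with r = 2/5, B = (1/21, 17/21) and [GTB]:[YDE] = 9/76 as required.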